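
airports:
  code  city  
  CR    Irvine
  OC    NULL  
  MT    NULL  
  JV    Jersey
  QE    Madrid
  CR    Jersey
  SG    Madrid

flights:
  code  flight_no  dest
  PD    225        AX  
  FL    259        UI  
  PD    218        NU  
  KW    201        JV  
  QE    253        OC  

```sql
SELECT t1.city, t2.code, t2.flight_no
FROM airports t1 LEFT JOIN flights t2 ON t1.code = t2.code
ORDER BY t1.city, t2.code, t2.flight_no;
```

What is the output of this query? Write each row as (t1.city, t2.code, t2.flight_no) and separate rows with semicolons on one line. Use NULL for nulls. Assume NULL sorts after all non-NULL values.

(Irvine, NULL, NULL); (Jersey, NULL, NULL); (Jersey, NULL, NULL); (Madrid, QE, 253); (Madrid, NULL, NULL); (NULL, NULL, NULL); (NULL, NULL, NULL)

LEFT JOIN keeps every row from `airports`; unmatched rows get NULL for `flights`'s columns.
Matching on t1.code = t2.code.
- t1[0] code=CR → no match; kept with NULLs on the t2 side.
- t1[1] code=OC → no match; kept with NULLs on the t2 side.
- t1[2] code=MT → no match; kept with NULLs on the t2 side.
- t1[3] code=JV → no match; kept with NULLs on the t2 side.
- t1[4] code=QE → 1 match(es) in t2 → 1 row(s).
- t1[5] code=CR → no match; kept with NULLs on the t2 side.
- t1[6] code=SG → no match; kept with NULLs on the t2 side.
After projecting and ordering:
t1.city | t2.code | t2.flight_no
Irvine | NULL | NULL
Jersey | NULL | NULL
Jersey | NULL | NULL
Madrid | QE | 253
Madrid | NULL | NULL
NULL | NULL | NULL
NULL | NULL | NULL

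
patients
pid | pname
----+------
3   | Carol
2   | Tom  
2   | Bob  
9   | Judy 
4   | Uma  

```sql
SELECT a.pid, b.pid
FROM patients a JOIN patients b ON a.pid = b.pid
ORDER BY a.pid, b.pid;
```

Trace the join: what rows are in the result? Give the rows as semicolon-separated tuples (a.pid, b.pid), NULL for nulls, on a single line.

(2, 2); (2, 2); (2, 2); (2, 2); (3, 3); (4, 4); (9, 9)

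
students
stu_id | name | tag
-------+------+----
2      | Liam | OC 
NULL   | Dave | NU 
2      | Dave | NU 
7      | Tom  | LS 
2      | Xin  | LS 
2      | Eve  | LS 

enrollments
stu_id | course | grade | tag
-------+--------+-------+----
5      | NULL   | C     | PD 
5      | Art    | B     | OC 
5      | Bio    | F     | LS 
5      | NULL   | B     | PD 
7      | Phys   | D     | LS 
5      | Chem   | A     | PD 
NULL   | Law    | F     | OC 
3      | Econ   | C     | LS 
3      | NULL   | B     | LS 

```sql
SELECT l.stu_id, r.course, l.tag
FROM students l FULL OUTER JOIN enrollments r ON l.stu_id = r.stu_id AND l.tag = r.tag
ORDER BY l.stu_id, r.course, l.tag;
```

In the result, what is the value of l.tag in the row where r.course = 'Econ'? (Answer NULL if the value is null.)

NULL

FULL OUTER JOIN keeps every row from both sides; unmatched rows get NULL for the other side's columns.
Matching on l.stu_id = r.stu_id AND l.tag = r.tag. A NULL in a compared column never satisfies the condition.
Matched pairs: 1; unmatched l rows kept: 5; unmatched r rows kept: 8.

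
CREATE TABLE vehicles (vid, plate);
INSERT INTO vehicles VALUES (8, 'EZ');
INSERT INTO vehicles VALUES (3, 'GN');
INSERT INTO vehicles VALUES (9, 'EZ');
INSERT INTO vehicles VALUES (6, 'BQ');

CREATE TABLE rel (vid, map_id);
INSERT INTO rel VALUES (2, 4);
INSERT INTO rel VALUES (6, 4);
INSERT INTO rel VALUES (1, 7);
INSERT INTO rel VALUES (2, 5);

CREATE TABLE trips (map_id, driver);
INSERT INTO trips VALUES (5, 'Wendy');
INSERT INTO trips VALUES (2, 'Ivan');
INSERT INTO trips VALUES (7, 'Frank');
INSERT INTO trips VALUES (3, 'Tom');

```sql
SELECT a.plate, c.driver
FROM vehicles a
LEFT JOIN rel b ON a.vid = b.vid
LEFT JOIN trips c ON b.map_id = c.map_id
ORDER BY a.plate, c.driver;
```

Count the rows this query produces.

4

Evaluate left to right. First `vehicles a LEFT JOIN rel b` on vid: 4 row(s).
Then LEFT JOIN `trips c` on map_id: each of those 4 rows is kept; rows whose b.map_id has no match in c get NULL for c's columns.
Result: 4 row(s).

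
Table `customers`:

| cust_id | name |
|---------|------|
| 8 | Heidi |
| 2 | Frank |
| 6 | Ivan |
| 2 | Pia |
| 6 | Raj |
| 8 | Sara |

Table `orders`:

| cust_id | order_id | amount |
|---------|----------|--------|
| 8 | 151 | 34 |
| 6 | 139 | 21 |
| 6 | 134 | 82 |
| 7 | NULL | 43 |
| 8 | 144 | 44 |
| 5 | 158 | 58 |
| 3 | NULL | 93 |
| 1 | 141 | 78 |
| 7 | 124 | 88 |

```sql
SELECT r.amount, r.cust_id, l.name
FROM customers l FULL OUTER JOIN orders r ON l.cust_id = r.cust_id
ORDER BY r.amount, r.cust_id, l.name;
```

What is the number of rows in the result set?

15

FULL OUTER JOIN keeps every row from both sides; unmatched rows get NULL for the other side's columns.
Matching on l.cust_id = r.cust_id.
- cust_id=8: 2 matching r row(s), so 2 row(s) emitted.
- cust_id=2: no r row matches, row kept with r columns NULL.
- cust_id=6: 2 matching r row(s), so 2 row(s) emitted.
- cust_id=2: no r row matches, row kept with r columns NULL.
- cust_id=6: 2 matching r row(s), so 2 row(s) emitted.
- cust_id=8: 2 matching r row(s), so 2 row(s) emitted.
- plus 5 unmatched r row(s), each kept with NULL l columns.
Total: 8 matched + 7 padded = 15 rows.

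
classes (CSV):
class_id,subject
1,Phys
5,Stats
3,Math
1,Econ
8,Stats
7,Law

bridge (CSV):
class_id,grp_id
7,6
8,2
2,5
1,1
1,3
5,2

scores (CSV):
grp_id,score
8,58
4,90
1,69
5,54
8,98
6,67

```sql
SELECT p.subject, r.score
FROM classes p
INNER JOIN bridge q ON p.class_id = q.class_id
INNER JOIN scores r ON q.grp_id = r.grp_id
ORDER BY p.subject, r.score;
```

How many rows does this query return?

3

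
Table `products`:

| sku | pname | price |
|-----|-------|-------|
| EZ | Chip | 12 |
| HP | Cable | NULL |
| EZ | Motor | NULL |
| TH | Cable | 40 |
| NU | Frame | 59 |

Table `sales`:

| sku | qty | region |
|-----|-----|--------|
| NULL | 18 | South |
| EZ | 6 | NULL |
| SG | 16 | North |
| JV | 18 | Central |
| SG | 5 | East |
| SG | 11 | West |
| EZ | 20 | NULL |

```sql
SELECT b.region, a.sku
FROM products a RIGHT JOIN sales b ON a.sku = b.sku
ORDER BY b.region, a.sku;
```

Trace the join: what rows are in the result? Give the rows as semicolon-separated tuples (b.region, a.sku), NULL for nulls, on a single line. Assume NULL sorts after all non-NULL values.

(Central, NULL); (East, NULL); (North, NULL); (South, NULL); (West, NULL); (NULL, EZ); (NULL, EZ); (NULL, EZ); (NULL, EZ)

RIGHT JOIN keeps every row from `sales`; unmatched rows get NULL for `products`'s columns.
Matching on a.sku = b.sku. A NULL in a compared column never satisfies the condition.
- sku=EZ: 2 matching b row(s), so 2 row(s) emitted.
- sku=HP: no matching b row.
- sku=EZ: 2 matching b row(s), so 2 row(s) emitted.
- sku=TH: no matching b row.
- sku=NU: no matching b row.
- 5 b row(s) had no a match → kept, a columns NULL.
After projecting and ordering:
b.region | a.sku
Central | NULL
East | NULL
North | NULL
South | NULL
West | NULL
NULL | EZ
NULL | EZ
NULL | EZ
NULL | EZ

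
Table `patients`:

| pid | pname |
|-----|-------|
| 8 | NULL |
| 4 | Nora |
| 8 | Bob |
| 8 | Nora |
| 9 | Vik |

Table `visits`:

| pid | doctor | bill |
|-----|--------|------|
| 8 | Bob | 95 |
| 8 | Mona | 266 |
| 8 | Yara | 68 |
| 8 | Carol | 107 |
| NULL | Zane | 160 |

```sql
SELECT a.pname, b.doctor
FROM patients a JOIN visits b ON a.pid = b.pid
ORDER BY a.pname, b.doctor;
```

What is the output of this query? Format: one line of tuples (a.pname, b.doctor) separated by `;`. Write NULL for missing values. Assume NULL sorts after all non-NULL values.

INNER JOIN keeps only pairs where the ON condition holds.
Matching on a.pid = b.pid. A NULL in a compared column never satisfies the condition.
Matched pairs: 12.

(Bob, Bob); (Bob, Carol); (Bob, Mona); (Bob, Yara); (Nora, Bob); (Nora, Carol); (Nora, Mona); (Nora, Yara); (NULL, Bob); (NULL, Carol); (NULL, Mona); (NULL, Yara)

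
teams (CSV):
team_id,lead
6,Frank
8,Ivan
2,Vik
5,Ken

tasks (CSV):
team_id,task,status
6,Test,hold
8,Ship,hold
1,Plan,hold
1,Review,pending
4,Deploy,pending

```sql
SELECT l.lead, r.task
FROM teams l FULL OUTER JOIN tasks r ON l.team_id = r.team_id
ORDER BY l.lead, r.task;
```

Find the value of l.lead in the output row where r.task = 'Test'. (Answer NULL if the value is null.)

Frank

FULL OUTER JOIN keeps every row from both sides; unmatched rows get NULL for the other side's columns.
Matching on l.team_id = r.team_id.
- team_id=6: 1 matching r row(s), so 1 row(s) emitted.
- team_id=8: 1 matching r row(s), so 1 row(s) emitted.
- team_id=2: no r row matches, row kept with r columns NULL.
- team_id=5: no r row matches, row kept with r columns NULL.
- 3 row(s) from r found no l partner → padded with NULL.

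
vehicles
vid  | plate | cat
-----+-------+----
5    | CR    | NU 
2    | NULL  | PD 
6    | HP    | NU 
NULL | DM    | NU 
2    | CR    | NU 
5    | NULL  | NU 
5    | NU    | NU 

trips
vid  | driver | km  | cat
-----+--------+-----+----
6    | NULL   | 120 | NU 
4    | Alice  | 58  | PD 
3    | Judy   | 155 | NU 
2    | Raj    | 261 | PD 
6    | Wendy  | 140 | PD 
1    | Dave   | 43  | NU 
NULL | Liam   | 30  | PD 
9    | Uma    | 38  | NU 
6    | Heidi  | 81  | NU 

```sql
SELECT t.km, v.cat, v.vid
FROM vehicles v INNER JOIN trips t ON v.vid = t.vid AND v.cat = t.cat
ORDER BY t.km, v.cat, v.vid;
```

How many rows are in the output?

INNER JOIN keeps only pairs where the ON condition holds.
Matching on v.vid = t.vid AND v.cat = t.cat. A NULL in a compared column never satisfies the condition.
- v[0] vid=5, cat=NU → no match; dropped.
- v[1] vid=2, cat=PD → 1 match(es) in t → 1 row(s).
- v[2] vid=6, cat=NU → 2 match(es) in t → 2 row(s).
- v[3] vid=NULL, cat=NU → no match; dropped.
- v[4] vid=2, cat=NU → no match; dropped.
- v[5] vid=5, cat=NU → no match; dropped.
- v[6] vid=5, cat=NU → no match; dropped.
Total: 3 rows.

3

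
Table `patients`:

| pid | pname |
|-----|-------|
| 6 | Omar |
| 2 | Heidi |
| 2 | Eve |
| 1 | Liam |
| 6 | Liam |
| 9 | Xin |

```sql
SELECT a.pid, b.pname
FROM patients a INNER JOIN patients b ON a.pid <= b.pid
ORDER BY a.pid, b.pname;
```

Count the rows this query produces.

23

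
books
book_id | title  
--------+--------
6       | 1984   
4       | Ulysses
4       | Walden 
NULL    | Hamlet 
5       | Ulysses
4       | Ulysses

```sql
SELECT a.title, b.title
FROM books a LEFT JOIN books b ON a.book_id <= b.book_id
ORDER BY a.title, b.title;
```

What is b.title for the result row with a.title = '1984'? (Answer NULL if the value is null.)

LEFT JOIN keeps every row from `books a`; unmatched rows get NULL for `books b`'s columns.
Matching on a.book_id <= b.book_id. A NULL in a compared column never satisfies the condition.
Matched pairs: 18; unmatched a rows kept: 1.

1984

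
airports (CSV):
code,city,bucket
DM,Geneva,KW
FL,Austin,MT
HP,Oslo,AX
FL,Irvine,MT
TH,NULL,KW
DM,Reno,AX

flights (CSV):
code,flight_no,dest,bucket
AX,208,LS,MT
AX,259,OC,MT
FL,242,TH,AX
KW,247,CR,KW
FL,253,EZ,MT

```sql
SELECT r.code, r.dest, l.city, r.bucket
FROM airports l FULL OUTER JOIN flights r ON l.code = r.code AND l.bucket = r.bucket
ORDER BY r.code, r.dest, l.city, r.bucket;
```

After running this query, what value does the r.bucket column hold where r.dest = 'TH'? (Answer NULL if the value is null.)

AX

FULL OUTER JOIN keeps every row from both sides; unmatched rows get NULL for the other side's columns.
Matching on l.code = r.code AND l.bucket = r.bucket.
- l (code=DM, bucket=KW) has no partner → padded with NULL.
- l (code=FL, bucket=MT) pairs with 1 row(s) of r.
- l (code=HP, bucket=AX) has no partner → padded with NULL.
- l (code=FL, bucket=MT) pairs with 1 row(s) of r.
- l (code=TH, bucket=KW) has no partner → padded with NULL.
- l (code=DM, bucket=AX) has no partner → padded with NULL.
- 4 r row(s) had no l match → kept, l columns NULL.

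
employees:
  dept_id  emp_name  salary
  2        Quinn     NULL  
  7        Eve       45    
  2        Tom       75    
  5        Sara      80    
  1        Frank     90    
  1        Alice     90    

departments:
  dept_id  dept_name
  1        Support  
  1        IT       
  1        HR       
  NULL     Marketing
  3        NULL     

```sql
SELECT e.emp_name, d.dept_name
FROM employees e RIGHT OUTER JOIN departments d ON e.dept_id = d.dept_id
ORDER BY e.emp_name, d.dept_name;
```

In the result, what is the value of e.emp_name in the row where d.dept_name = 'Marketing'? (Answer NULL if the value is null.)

NULL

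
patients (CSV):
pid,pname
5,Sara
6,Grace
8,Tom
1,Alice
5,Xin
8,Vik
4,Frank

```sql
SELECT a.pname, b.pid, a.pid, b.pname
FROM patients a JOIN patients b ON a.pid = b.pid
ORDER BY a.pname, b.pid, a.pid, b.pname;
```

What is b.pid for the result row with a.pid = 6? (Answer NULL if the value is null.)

INNER JOIN keeps only pairs where the ON condition holds.
Matching on a.pid = b.pid.
Matched pairs: 11.

6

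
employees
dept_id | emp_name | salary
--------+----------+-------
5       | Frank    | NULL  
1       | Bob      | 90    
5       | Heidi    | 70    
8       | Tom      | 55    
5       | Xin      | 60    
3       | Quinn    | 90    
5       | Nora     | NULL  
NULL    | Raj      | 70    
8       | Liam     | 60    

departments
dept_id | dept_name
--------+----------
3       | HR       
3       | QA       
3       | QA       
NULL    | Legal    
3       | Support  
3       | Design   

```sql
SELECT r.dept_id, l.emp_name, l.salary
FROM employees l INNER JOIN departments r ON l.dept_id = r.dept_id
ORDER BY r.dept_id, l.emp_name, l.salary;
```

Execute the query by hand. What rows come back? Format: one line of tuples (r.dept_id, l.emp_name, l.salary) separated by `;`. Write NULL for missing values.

(3, Quinn, 90); (3, Quinn, 90); (3, Quinn, 90); (3, Quinn, 90); (3, Quinn, 90)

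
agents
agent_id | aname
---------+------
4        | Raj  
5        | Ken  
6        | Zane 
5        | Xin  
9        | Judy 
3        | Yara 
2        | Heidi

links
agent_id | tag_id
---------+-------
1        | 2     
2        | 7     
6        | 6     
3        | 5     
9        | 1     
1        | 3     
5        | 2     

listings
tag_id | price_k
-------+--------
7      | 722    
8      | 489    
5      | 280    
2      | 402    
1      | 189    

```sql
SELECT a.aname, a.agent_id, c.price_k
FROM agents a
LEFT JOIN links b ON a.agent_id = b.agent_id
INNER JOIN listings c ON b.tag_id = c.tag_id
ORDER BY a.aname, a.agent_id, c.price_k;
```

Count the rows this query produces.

5

Joins associate left-to-right: agents LEFT JOIN links on agent_id gives 7 intermediate row(s).
Then INNER JOIN `listings c` on tag_id: keep only rows whose b.tag_id appears in c.
Result: 5 row(s).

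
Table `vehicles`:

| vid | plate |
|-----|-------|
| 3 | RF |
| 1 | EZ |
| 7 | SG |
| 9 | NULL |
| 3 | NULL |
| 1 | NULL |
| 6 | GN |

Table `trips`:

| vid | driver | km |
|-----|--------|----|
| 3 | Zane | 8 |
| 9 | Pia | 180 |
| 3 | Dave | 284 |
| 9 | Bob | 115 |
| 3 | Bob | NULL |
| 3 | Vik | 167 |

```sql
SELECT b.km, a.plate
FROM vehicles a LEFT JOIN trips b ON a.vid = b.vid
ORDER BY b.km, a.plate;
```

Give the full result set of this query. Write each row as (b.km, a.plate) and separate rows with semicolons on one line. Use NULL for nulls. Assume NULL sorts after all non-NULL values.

(8, RF); (8, NULL); (115, NULL); (167, RF); (167, NULL); (180, NULL); (284, RF); (284, NULL); (NULL, EZ); (NULL, GN); (NULL, RF); (NULL, SG); (NULL, NULL); (NULL, NULL)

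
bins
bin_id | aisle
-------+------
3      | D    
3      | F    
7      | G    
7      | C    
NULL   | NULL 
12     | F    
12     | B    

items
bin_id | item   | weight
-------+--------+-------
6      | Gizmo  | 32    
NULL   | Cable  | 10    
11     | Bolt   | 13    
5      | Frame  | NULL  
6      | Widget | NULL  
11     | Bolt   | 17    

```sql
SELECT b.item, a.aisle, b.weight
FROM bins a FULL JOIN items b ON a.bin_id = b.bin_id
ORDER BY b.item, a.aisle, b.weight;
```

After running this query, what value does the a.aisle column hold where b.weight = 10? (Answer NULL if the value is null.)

FULL OUTER JOIN keeps every row from both sides; unmatched rows get NULL for the other side's columns.
Matching on a.bin_id = b.bin_id. A NULL in a compared column never satisfies the condition.
- a (bin_id=3) has no partner → padded with NULL.
- a (bin_id=3) has no partner → padded with NULL.
- a (bin_id=7) has no partner → padded with NULL.
- a (bin_id=7) has no partner → padded with NULL.
- a (bin_id=NULL) has no partner → padded with NULL.
- a (bin_id=12) has no partner → padded with NULL.
- a (bin_id=12) has no partner → padded with NULL.
- plus 6 unmatched b row(s), each kept with NULL a columns.

NULL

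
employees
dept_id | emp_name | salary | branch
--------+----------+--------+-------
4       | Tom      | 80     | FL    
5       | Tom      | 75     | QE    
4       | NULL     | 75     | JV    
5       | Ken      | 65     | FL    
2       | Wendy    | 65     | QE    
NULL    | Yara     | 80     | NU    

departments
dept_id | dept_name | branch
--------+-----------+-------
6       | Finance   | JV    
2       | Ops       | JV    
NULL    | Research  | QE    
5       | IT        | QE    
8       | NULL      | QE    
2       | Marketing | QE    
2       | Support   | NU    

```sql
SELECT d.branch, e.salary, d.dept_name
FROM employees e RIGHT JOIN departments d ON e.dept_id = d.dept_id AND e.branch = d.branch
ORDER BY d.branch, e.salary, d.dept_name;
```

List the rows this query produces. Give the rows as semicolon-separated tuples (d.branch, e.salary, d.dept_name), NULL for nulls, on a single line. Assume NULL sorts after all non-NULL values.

(JV, NULL, Finance); (JV, NULL, Ops); (NU, NULL, Support); (QE, 65, Marketing); (QE, 75, IT); (QE, NULL, Research); (QE, NULL, NULL)

RIGHT JOIN keeps every row from `departments`; unmatched rows get NULL for `employees`'s columns.
Matching on e.dept_id = d.dept_id AND e.branch = d.branch. A NULL in a compared column never satisfies the condition.
- dept_id=4, branch=FL: no matching d row.
- dept_id=5, branch=QE: 1 matching d row(s), so 1 row(s) emitted.
- dept_id=4, branch=JV: no matching d row.
- dept_id=5, branch=FL: no matching d row.
- dept_id=2, branch=QE: 1 matching d row(s), so 1 row(s) emitted.
- dept_id=NULL, branch=NU: no matching d row.
- 5 d row(s) had no e match → kept, e columns NULL.
After projecting and ordering:
d.branch | e.salary | d.dept_name
JV | NULL | Finance
JV | NULL | Ops
NU | NULL | Support
QE | 65 | Marketing
QE | 75 | IT
QE | NULL | Research
QE | NULL | NULL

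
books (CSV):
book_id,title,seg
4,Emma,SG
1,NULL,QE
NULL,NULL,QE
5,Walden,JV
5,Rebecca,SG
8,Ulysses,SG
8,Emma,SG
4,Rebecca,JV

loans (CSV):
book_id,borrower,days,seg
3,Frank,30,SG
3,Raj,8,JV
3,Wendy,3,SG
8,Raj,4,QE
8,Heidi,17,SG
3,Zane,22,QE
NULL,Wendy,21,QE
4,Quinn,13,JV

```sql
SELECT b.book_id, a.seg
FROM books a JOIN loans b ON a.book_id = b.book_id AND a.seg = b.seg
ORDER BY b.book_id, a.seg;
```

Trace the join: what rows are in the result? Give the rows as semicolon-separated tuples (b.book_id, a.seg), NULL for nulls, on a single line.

(4, JV); (8, SG); (8, SG)

INNER JOIN keeps only pairs where the ON condition holds.
Matching on a.book_id = b.book_id AND a.seg = b.seg. A NULL in a compared column never satisfies the condition.
Matched pairs: 3.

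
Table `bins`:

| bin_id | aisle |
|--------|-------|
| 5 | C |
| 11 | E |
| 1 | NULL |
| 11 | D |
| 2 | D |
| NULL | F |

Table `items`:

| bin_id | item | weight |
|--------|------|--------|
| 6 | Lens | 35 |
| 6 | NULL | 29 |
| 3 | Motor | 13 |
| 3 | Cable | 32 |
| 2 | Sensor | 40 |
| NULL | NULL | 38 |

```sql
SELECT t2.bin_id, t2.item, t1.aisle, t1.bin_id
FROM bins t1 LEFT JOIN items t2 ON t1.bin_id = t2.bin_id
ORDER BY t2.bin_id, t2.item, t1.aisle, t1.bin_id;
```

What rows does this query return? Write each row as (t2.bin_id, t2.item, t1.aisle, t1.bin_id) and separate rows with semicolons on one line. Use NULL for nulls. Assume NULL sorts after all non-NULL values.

LEFT JOIN keeps every row from `bins`; unmatched rows get NULL for `items`'s columns.
Matching on t1.bin_id = t2.bin_id. A NULL in a compared column never satisfies the condition.
- t1 (bin_id=5) has no partner → padded with NULL.
- t1 (bin_id=11) has no partner → padded with NULL.
- t1 (bin_id=1) has no partner → padded with NULL.
- t1 (bin_id=11) has no partner → padded with NULL.
- t1 (bin_id=2) pairs with 1 row(s) of t2.
- t1 (bin_id=NULL) has no partner → padded with NULL.
After projecting and ordering:
t2.bin_id | t2.item | t1.aisle | t1.bin_id
2 | Sensor | D | 2
NULL | NULL | C | 5
NULL | NULL | D | 11
NULL | NULL | E | 11
NULL | NULL | F | NULL
NULL | NULL | NULL | 1

(2, Sensor, D, 2); (NULL, NULL, C, 5); (NULL, NULL, D, 11); (NULL, NULL, E, 11); (NULL, NULL, F, NULL); (NULL, NULL, NULL, 1)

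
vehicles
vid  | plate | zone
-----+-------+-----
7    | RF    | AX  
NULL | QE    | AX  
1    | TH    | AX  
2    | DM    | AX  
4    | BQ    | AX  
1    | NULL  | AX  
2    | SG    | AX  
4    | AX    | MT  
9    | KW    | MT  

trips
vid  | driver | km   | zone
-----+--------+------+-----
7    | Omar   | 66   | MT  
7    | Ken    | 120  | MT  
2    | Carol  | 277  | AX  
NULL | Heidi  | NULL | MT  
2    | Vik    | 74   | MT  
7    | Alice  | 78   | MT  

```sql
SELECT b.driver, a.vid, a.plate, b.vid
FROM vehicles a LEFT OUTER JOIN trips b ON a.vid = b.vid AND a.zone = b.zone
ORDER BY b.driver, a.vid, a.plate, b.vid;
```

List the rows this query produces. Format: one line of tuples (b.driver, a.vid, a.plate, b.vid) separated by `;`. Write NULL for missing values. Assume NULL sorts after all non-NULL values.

(Carol, 2, DM, 2); (Carol, 2, SG, 2); (NULL, 1, TH, NULL); (NULL, 1, NULL, NULL); (NULL, 4, AX, NULL); (NULL, 4, BQ, NULL); (NULL, 7, RF, NULL); (NULL, 9, KW, NULL); (NULL, NULL, QE, NULL)

LEFT JOIN keeps every row from `vehicles`; unmatched rows get NULL for `trips`'s columns.
Matching on a.vid = b.vid AND a.zone = b.zone. A NULL in a compared column never satisfies the condition.
Matched pairs: 2; unmatched a rows kept: 7.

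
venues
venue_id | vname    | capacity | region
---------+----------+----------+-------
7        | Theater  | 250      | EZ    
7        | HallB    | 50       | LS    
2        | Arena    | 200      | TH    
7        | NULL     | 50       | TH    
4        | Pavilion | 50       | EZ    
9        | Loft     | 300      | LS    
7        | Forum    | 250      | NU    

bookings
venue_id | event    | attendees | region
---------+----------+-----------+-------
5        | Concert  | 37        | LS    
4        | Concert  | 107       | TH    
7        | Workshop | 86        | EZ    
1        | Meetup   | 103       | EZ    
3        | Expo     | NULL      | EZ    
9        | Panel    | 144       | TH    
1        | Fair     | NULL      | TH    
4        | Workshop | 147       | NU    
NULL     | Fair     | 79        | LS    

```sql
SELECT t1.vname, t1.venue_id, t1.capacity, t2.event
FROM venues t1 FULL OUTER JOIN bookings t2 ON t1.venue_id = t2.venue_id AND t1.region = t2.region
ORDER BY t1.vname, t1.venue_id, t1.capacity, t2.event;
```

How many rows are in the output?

15

FULL OUTER JOIN keeps every row from both sides; unmatched rows get NULL for the other side's columns.
Matching on t1.venue_id = t2.venue_id AND t1.region = t2.region. A NULL in a compared column never satisfies the condition.
Matched pairs: 1; unmatched t1 rows kept: 6; unmatched t2 rows kept: 8.
Total: 1 matched + 14 padded = 15 rows.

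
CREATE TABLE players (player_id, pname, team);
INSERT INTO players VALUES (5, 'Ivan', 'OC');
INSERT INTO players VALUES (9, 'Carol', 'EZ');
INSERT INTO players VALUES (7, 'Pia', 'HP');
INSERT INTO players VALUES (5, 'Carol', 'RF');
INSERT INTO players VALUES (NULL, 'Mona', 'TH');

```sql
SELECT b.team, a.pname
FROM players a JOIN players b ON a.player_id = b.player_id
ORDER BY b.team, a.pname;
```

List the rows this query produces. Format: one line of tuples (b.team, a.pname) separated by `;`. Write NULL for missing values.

INNER JOIN keeps only pairs where the ON condition holds.
Matching on a.player_id = b.player_id. A NULL in a compared column never satisfies the condition.
- a row (player_id=5): matches 2 b row(s) → 2 output row(s).
- a row (player_id=9): matches 1 b row(s) → 1 output row(s).
- a row (player_id=7): matches 1 b row(s) → 1 output row(s).
- a row (player_id=5): matches 2 b row(s) → 2 output row(s).
- a row (player_id=NULL): no match → dropped.
After projecting and ordering:
b.team | a.pname
EZ | Carol
HP | Pia
OC | Carol
OC | Ivan
RF | Carol
RF | Ivan

(EZ, Carol); (HP, Pia); (OC, Carol); (OC, Ivan); (RF, Carol); (RF, Ivan)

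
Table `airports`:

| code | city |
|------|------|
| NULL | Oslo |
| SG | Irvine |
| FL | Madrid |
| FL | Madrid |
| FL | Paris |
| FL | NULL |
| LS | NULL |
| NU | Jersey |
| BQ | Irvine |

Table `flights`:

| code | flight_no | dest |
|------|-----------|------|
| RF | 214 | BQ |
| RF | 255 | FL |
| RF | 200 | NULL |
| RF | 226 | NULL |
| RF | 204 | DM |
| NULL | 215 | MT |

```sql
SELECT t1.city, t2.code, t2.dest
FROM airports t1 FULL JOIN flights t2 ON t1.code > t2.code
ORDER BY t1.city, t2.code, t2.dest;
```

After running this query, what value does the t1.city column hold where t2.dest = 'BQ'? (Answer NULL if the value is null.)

Irvine

FULL OUTER JOIN keeps every row from both sides; unmatched rows get NULL for the other side's columns.
Matching on t1.code > t2.code. A NULL in a compared column never satisfies the condition.
- code=NULL: no t2 row matches, row kept with t2 columns NULL.
- code=SG: 5 matching t2 row(s), so 5 row(s) emitted.
- code=FL: no t2 row matches, row kept with t2 columns NULL.
- code=FL: no t2 row matches, row kept with t2 columns NULL.
- code=FL: no t2 row matches, row kept with t2 columns NULL.
- code=FL: no t2 row matches, row kept with t2 columns NULL.
- code=LS: no t2 row matches, row kept with t2 columns NULL.
- code=NU: no t2 row matches, row kept with t2 columns NULL.
- code=BQ: no t2 row matches, row kept with t2 columns NULL.
- 1 row(s) from t2 found no t1 partner → padded with NULL.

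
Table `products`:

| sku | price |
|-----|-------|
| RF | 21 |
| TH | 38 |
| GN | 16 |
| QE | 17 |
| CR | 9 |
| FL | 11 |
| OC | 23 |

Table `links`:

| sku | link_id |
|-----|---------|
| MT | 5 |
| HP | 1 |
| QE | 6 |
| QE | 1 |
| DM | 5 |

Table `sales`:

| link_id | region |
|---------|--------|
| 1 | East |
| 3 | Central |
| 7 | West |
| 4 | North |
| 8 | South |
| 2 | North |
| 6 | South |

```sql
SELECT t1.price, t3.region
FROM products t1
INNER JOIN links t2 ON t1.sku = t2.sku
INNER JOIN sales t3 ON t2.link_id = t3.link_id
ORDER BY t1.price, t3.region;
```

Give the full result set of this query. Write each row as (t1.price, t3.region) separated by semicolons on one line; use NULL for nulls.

(17, East); (17, South)

Evaluate left to right. First `products t1 INNER JOIN links t2` on sku: 2 row(s).
Then INNER JOIN `sales t3` on link_id: keep only rows whose t2.link_id appears in t3.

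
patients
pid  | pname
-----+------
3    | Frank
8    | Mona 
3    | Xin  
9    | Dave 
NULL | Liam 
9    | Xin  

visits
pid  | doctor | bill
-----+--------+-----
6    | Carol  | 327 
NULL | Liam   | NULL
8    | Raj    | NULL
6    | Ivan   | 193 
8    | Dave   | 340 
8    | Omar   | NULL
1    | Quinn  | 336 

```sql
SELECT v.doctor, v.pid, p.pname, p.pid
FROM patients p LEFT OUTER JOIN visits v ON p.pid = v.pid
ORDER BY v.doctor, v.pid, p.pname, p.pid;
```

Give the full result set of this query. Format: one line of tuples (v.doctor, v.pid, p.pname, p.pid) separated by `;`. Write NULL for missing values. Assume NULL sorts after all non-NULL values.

(Dave, 8, Mona, 8); (Omar, 8, Mona, 8); (Raj, 8, Mona, 8); (NULL, NULL, Dave, 9); (NULL, NULL, Frank, 3); (NULL, NULL, Liam, NULL); (NULL, NULL, Xin, 3); (NULL, NULL, Xin, 9)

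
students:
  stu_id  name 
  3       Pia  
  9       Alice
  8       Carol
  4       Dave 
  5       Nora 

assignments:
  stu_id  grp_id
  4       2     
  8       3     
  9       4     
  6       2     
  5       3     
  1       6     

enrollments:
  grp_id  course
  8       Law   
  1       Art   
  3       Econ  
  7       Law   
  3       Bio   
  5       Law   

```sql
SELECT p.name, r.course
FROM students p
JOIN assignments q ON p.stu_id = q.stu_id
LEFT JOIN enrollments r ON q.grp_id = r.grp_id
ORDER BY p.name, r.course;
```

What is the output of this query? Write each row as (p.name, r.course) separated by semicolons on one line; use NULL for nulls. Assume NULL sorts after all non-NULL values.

(Alice, NULL); (Carol, Bio); (Carol, Econ); (Dave, NULL); (Nora, Bio); (Nora, Econ)

Evaluate left to right. First `students p INNER JOIN assignments q` on stu_id: 4 row(s).
Then LEFT JOIN `enrollments r` on grp_id: each of those 4 rows is kept; rows whose q.grp_id has no match in r get NULL for r's columns.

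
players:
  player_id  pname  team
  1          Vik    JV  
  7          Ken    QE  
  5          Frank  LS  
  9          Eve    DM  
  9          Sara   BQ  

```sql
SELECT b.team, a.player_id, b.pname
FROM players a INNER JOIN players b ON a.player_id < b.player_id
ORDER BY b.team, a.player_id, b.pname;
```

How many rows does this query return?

INNER JOIN keeps only pairs where the ON condition holds.
Matching on a.player_id < b.player_id.
- a (player_id=1) pairs with 4 row(s) of b.
- a (player_id=7) pairs with 2 row(s) of b.
- a (player_id=5) pairs with 3 row(s) of b.
- a (player_id=9) has no partner → excluded.
- a (player_id=9) has no partner → excluded.
Total: 9 rows.

9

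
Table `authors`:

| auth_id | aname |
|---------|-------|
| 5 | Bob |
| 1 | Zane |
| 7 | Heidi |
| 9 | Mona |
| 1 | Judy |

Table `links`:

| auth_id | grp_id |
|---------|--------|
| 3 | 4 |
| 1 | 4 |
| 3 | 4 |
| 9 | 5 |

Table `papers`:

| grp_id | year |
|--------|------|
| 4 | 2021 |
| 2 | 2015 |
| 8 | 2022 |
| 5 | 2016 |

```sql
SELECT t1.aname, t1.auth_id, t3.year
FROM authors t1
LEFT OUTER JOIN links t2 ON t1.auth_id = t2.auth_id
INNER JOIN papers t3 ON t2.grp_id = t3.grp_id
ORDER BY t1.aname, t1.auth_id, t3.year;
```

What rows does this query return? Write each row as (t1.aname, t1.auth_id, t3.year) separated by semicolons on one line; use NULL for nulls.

(Judy, 1, 2021); (Mona, 9, 2016); (Zane, 1, 2021)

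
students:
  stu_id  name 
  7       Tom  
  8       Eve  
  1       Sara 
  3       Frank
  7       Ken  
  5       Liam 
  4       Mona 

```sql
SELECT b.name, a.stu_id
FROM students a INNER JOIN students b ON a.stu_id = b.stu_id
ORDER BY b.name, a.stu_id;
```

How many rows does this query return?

INNER JOIN keeps only pairs where the ON condition holds.
Matching on a.stu_id = b.stu_id.
- stu_id=7: 2 matching b row(s), so 2 row(s) emitted.
- stu_id=8: 1 matching b row(s), so 1 row(s) emitted.
- stu_id=1: 1 matching b row(s), so 1 row(s) emitted.
- stu_id=3: 1 matching b row(s), so 1 row(s) emitted.
- stu_id=7: 2 matching b row(s), so 2 row(s) emitted.
- stu_id=5: 1 matching b row(s), so 1 row(s) emitted.
- stu_id=4: 1 matching b row(s), so 1 row(s) emitted.
Total: 9 rows.

9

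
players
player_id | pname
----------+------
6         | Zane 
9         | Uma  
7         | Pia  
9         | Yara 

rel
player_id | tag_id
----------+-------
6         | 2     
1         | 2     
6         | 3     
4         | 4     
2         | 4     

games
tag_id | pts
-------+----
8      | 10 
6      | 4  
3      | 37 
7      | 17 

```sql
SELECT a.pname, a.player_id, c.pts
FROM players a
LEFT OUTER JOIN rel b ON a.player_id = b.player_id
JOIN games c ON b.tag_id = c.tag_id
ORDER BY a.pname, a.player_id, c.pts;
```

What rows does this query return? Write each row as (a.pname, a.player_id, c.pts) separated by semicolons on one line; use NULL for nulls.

Step 1 — a LEFT JOIN b on player_id → 5 row(s).
Then INNER JOIN `games c` on tag_id: keep only rows whose b.tag_id appears in c.

(Zane, 6, 37)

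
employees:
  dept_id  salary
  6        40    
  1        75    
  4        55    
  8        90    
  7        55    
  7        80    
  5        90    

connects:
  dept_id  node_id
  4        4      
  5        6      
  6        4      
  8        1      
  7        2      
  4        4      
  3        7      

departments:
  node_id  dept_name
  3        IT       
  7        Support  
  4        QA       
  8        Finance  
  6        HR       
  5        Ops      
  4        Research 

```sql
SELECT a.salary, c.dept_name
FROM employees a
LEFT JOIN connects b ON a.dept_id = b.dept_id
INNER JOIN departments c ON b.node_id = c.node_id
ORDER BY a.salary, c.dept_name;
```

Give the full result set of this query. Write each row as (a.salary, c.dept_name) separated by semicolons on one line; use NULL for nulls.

(40, QA); (40, Research); (55, QA); (55, QA); (55, Research); (55, Research); (90, HR)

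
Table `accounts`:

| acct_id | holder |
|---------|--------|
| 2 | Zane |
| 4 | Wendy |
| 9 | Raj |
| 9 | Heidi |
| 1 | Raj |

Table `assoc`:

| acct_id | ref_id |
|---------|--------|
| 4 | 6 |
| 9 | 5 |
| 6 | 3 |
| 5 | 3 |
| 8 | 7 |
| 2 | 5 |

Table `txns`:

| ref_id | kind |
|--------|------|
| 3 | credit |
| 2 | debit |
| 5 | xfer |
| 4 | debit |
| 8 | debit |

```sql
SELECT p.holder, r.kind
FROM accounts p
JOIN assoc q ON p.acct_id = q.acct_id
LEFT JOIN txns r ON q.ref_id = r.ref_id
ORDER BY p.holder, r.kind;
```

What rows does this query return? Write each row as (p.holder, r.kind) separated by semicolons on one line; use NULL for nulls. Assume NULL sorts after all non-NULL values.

(Heidi, xfer); (Raj, xfer); (Wendy, NULL); (Zane, xfer)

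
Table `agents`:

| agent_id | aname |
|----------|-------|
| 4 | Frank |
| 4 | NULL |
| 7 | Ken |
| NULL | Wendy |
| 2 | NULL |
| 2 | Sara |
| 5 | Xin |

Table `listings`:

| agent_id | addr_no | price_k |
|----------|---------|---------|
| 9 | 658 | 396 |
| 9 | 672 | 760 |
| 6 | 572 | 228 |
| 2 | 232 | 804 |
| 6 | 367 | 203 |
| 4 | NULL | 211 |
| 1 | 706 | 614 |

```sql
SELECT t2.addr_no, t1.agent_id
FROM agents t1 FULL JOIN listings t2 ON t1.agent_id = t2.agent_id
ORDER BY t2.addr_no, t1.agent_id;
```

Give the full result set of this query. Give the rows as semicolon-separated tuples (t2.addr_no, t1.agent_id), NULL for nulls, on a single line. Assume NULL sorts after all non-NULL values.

(232, 2); (232, 2); (367, NULL); (572, NULL); (658, NULL); (672, NULL); (706, NULL); (NULL, 4); (NULL, 4); (NULL, 5); (NULL, 7); (NULL, NULL)

FULL OUTER JOIN keeps every row from both sides; unmatched rows get NULL for the other side's columns.
Matching on t1.agent_id = t2.agent_id. A NULL in a compared column never satisfies the condition.
- agent_id=4: 1 matching t2 row(s), so 1 row(s) emitted.
- agent_id=4: 1 matching t2 row(s), so 1 row(s) emitted.
- agent_id=7: no t2 row matches, row kept with t2 columns NULL.
- agent_id=NULL: no t2 row matches, row kept with t2 columns NULL.
- agent_id=2: 1 matching t2 row(s), so 1 row(s) emitted.
- agent_id=2: 1 matching t2 row(s), so 1 row(s) emitted.
- agent_id=5: no t2 row matches, row kept with t2 columns NULL.
- 5 t2 row(s) had no t1 match → kept, t1 columns NULL.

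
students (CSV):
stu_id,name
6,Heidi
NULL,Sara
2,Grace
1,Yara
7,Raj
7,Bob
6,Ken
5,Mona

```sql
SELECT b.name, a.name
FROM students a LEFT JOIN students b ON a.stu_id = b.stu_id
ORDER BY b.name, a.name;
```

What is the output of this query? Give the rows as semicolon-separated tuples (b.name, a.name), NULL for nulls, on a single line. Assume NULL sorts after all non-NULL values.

LEFT JOIN keeps every row from `students a`; unmatched rows get NULL for `students b`'s columns.
Matching on a.stu_id = b.stu_id. A NULL in a compared column never satisfies the condition.
Matched pairs: 11; unmatched a rows kept: 1.

(Bob, Bob); (Bob, Raj); (Grace, Grace); (Heidi, Heidi); (Heidi, Ken); (Ken, Heidi); (Ken, Ken); (Mona, Mona); (Raj, Bob); (Raj, Raj); (Yara, Yara); (NULL, Sara)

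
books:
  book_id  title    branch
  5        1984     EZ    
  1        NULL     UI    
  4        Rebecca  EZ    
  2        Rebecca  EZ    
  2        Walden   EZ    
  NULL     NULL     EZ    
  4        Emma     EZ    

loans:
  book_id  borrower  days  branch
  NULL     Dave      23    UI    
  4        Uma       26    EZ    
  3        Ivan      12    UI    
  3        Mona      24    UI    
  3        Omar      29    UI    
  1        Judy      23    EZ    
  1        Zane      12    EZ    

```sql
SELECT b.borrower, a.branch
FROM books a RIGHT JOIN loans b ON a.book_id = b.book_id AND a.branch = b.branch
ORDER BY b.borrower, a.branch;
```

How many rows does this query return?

RIGHT JOIN keeps every row from `loans`; unmatched rows get NULL for `books`'s columns.
Matching on a.book_id = b.book_id AND a.branch = b.branch. A NULL in a compared column never satisfies the condition.
- a row (book_id=5, branch=EZ): no match.
- a row (book_id=1, branch=UI): no match.
- a row (book_id=4, branch=EZ): matches 1 b row(s) → 1 output row(s).
- a row (book_id=2, branch=EZ): no match.
- a row (book_id=2, branch=EZ): no match.
- a row (book_id=NULL, branch=EZ): no match.
- a row (book_id=4, branch=EZ): matches 1 b row(s) → 1 output row(s).
- 6 row(s) from b found no a partner → padded with NULL.
Total: 2 matched + 6 padded = 8 rows.

8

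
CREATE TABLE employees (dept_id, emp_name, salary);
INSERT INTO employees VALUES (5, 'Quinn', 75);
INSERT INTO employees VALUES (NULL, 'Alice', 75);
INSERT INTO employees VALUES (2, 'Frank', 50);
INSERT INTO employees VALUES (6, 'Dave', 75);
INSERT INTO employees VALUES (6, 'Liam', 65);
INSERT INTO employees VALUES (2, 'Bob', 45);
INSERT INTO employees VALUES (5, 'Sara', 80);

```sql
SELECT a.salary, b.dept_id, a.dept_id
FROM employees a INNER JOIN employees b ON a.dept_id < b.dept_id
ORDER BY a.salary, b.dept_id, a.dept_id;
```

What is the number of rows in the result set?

12

INNER JOIN keeps only pairs where the ON condition holds.
Matching on a.dept_id < b.dept_id. A NULL in a compared column never satisfies the condition.
- dept_id=5: 2 matching b row(s), so 2 row(s) emitted.
- dept_id=NULL: no matching b row, dropped.
- dept_id=2: 4 matching b row(s), so 4 row(s) emitted.
- dept_id=6: no matching b row, dropped.
- dept_id=6: no matching b row, dropped.
- dept_id=2: 4 matching b row(s), so 4 row(s) emitted.
- dept_id=5: 2 matching b row(s), so 2 row(s) emitted.
Total: 12 rows.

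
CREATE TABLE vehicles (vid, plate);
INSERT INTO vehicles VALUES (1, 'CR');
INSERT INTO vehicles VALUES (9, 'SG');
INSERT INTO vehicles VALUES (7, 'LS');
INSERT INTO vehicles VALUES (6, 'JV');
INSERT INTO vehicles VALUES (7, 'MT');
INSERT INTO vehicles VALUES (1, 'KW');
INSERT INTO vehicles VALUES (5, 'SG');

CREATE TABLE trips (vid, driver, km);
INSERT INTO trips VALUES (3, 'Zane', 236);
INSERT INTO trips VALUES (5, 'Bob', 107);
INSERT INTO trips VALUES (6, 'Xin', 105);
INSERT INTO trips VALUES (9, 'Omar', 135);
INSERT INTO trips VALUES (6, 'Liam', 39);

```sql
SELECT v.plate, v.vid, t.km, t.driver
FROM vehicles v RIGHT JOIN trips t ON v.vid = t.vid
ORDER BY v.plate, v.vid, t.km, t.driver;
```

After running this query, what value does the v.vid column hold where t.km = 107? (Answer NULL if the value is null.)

5

RIGHT JOIN keeps every row from `trips`; unmatched rows get NULL for `vehicles`'s columns.
Matching on v.vid = t.vid.
Matched pairs: 4; unmatched t rows kept: 1.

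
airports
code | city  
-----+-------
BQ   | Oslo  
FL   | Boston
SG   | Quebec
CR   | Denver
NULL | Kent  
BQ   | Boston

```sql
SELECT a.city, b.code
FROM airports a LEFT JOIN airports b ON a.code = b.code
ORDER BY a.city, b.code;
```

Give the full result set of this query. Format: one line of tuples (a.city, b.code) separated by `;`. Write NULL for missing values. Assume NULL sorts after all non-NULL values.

LEFT JOIN keeps every row from `airports a`; unmatched rows get NULL for `airports b`'s columns.
Matching on a.code = b.code. A NULL in a compared column never satisfies the condition.
- a (code=BQ) pairs with 2 row(s) of b.
- a (code=FL) pairs with 1 row(s) of b.
- a (code=SG) pairs with 1 row(s) of b.
- a (code=CR) pairs with 1 row(s) of b.
- a (code=NULL) has no partner → padded with NULL.
- a (code=BQ) pairs with 2 row(s) of b.
After projecting and ordering:
a.city | b.code
Boston | BQ
Boston | BQ
Boston | FL
Denver | CR
Kent | NULL
Oslo | BQ
Oslo | BQ
Quebec | SG

(Boston, BQ); (Boston, BQ); (Boston, FL); (Denver, CR); (Kent, NULL); (Oslo, BQ); (Oslo, BQ); (Quebec, SG)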